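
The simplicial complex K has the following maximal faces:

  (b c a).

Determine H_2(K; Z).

H_2 = 0.

We work with the vertex ordering a < b < c. The simplices of K, each written with vertices in increasing order, are:

  0-simplices (3): a, b, c
  1-simplices (3): ab, ac, bc
  2-simplices (1): abc

Hence C_0 ≅ Z^3, C_1 ≅ Z^3, C_2 ≅ Z^1.

The boundary map ∂_1: C_1 → C_0 sends each edge [p,q] (with p < q) to q − p. For instance
  ∂ac = c − a.
As a 3×3 matrix over Z this has rank 2, with invariant factors (1,1).

∂_2: C_2 → C_1 acts by ∂[p,q,r] = [q,r] − [p,r] + [p,q]. For instance
  ∂abc = bc − ac + ab.
As a 3×1 matrix over Z this has rank 1, with invariant factors (1).

Now H_k = ker ∂_k / im ∂_{k+1}, so:

  H_2: rank ker ∂_2 − rank ∂_3 = (1 − 1) − 0 = 0, and there is no ∂_3, so H_2 = 0.

(K is a triangulation of the 2-simplex.)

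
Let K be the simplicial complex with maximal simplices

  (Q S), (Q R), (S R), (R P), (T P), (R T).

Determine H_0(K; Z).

H_0 = Z.

Take the total order P < Q < R < S < T on the vertex set. Then K (dimension 1) consists of the simplices:

  0-simplices (5): P, Q, R, S, T
  1-simplices (6): PR, PT, QR, QS, RS, RT

Hence C_0 ≅ Z^5, C_1 ≅ Z^6.

The boundary map ∂_1: C_1 → C_0 is given by ∂[p,q] = [q] − [p].
The resulting 5×6 matrix has rank 4, and its Smith normal form has invariant factors (1,1,1,1).

Reading off H_k = ker ∂_k / im ∂_{k+1}:

  H_0: rank C_0 − rank ∂_1 = 5 − 4 = 1, and the invariant factors of ∂_1 are all 1, so H_0 ≅ Z.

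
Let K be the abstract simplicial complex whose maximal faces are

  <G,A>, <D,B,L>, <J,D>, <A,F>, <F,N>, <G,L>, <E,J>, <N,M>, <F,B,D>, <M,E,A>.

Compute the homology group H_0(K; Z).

Fix the vertex order A < B < D < E < F < G < J < L < M < N and write every simplex with vertices in increasing order. Then dim K = 2 and the simplices of K are:

  0-simplices (10): A, B, D, E, F, G, J, L, M, N
  1-simplices (15): AE, AF, AG, AM, BD, BF, BL, DF, DJ, DL, EJ, EM, FN, GL, MN
  2-simplices (3): AEM, BDF, BDL

so the chain groups are C_0 ≅ Z^10, C_1 ≅ Z^15, C_2 ≅ Z^3.

Boundary ∂_1: C_1 → C_0 sends each edge [p,q] (with p < q) to q − p.
The 10×15 boundary matrix has rank 9 and Smith normal form diag(1,1,1,1,1,1,1,1,1).

The boundary map ∂_2: C_2 → C_1 sends each 2-simplex [p,q,r] to [q,r] − [p,r] + [p,q]. For instance
  ∂BDF = DF − BF + BD,
  ∂AEM = EM − AM + AE.
The resulting 15×3 matrix has rank 3, and its Smith normal form has invariant factors (1,1,1).

Now H_k = ker ∂_k / im ∂_{k+1}, so:

  H_0: rank C_0 − rank ∂_1 = 10 − 9 = 1, and the invariant factors of ∂_1 are all 1, so H_0 = Z.

H_0 = Z.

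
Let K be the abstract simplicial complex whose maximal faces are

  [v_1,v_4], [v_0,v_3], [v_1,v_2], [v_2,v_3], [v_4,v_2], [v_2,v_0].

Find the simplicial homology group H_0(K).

Order the vertices as v_0 < v_1 < v_2 < v_3 < v_4. Listing each simplex with vertices in this order, K has dimension 1 with simplices:

  0-simplices (5): [v_0], [v_1], [v_2], [v_3], [v_4]
  1-simplices (6): [v_0,v_2], [v_0,v_3], [v_1,v_2], [v_1,v_4], [v_2,v_3], [v_2,v_4]

giving chain groups C_0 ≅ Z^5, C_1 ≅ Z^6.

Boundary ∂_1: C_1 → C_0 sends each edge [p,q] (with p < q) to q − p. For instance
  ∂[v_1,v_4] = [v_4] − [v_1].
This gives a 5×6 integer matrix of rank 4; reducing to Smith normal form yields diagonal entries (1,1,1,1).

From H_k ≅ ker(∂_k) / im(∂_{k+1}) we obtain:

  H_0: rank C_0 − rank ∂_1 = 5 − 4 = 1, and the invariant factors of ∂_1 are all 1, so H_0 = Z.

H_0 ≅ Z.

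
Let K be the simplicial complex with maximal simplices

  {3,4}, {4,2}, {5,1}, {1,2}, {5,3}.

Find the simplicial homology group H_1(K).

Order the vertices as 1 < 2 < 3 < 4 < 5. Listing each simplex with vertices in this order, K has dimension 1 with simplices:

  0-simplices (5): [1], [2], [3], [4], [5]
  1-simplices (5): [1,2], [1,5], [2,4], [3,4], [3,5]

Hence C_0 ≅ Z^5, C_1 ≅ Z^5.

Boundary ∂_1: C_1 → C_0 is given by ∂[p,q] = [q] − [p]. For instance
  ∂[2,4] = [4] − [2].
The resulting 5×5 matrix has rank 4, and its Smith normal form has invariant factors (1,1,1,1).

Computing H_k = (kernel of ∂_k) / (image of ∂_{k+1}):

  H_1: rank ker ∂_1 − rank ∂_2 = (5 − 4) − 0 = 1, and there is no ∂_2, so H_1 ≅ Z.

H_1 = Z.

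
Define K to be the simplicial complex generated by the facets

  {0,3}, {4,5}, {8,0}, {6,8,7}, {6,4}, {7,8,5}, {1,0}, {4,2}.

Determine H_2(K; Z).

We work with the vertex ordering 0 < 1 < 2 < 3 < 4 < 5 < 6 < 7 < 8. The simplices of K, each written with vertices in increasing order, are:

  0-simplices (9): [0], [1], [2], [3], [4], [5], [6], [7], [8]
  1-simplices (11): [0,1], [0,3], [0,8], [2,4], [4,5], [4,6], [5,7], [5,8], [6,7], [6,8], [7,8]
  2-simplices (2): [5,7,8], [6,7,8]

giving chain groups C_0 ≅ Z^9, C_1 ≅ Z^11, C_2 ≅ Z^2.

∂_1: C_1 → C_0 is given by ∂[p,q] = [q] − [p]. For instance
  ∂[0,3] = [3] − [0].
As a 9×11 matrix over Z this has rank 8, with invariant factors (1,1,1,1,1,1,1,1).

∂_2: C_2 → C_1 sends each 2-simplex [p,q,r] to [q,r] − [p,r] + [p,q]. For instance
  ∂[5,7,8] = [7,8] − [5,8] + [5,7],
  ∂[6,7,8] = [7,8] − [6,8] + [6,7].
This gives a 11×2 integer matrix of rank 2; reducing to Smith normal form yields diagonal entries (1,1).

Now H_k = ker ∂_k / im ∂_{k+1}, so:

  H_2: rank ker ∂_2 − rank ∂_3 = (2 − 2) − 0 = 0, and there is no ∂_3, so H_2 = 0.

H_2 = 0.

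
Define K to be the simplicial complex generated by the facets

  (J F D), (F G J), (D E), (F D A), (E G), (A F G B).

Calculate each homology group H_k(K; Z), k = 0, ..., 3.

Order the vertices as A < B < D < E < F < G < J. Listing each simplex with vertices in this order, K has dimension 3 with simplices:

  0-simplices (7): A, B, D, E, F, G, J
  1-simplices (13): AB, AD, AF, AG, BF, BG, DE, DF, DJ, EG, FG, FJ, GJ
  2-simplices (7): ABF, ABG, ADF, AFG, BFG, DFJ, FGJ
  3-simplices (1): ABFG

giving chain groups C_0 ≅ Z^7, C_1 ≅ Z^13, C_2 ≅ Z^7, C_3 ≅ Z^1.

The boundary map ∂_1: C_1 → C_0 maps an edge to its endpoints' difference, ∂[p,q] = q − p.
As a 7×13 matrix over Z this has rank 6, with invariant factors (1,1,1,1,1,1).

∂_2: C_2 → C_1 sends each 2-simplex [p,q,r] to [q,r] − [p,r] + [p,q]. For instance
  ∂AFG = FG − AG + AF,
  ∂FGJ = GJ − FJ + FG.
As a 13×7 matrix over Z this has rank 6, with invariant factors (1,1,1,1,1,1).

Boundary ∂_3: C_3 → C_2 sends each 3-simplex σ to the alternating sum Σ_i (−1)^i (σ with its i-th vertex removed). For instance
  ∂ABFG = BFG − AFG + ABG − ABF.
As a 7×1 matrix over Z this has rank 1, with invariant factors (1).

From H_k ≅ ker(∂_k) / im(∂_{k+1}) we obtain:

  H_0: rank C_0 − rank ∂_1 = 7 − 6 = 1, and the invariant factors of ∂_1 are all 1, so H_0 ≅ Z.
  H_1: rank ker ∂_1 − rank ∂_2 = (13 − 6) − 6 = 1, and the invariant factors of ∂_2 are all 1, so H_1 ≅ Z.
  H_2: rank ker ∂_2 − rank ∂_3 = (7 − 6) − 1 = 0, and the invariant factors of ∂_3 are all 1, so H_2 ≅ 0.
  H_3: rank ker ∂_3 − rank ∂_4 = (1 − 1) − 0 = 0, and there is no ∂_4, so H_3 ≅ 0.

H_0 ≅ Z,  H_1 ≅ Z,  H_2 = 0,  H_3 = 0.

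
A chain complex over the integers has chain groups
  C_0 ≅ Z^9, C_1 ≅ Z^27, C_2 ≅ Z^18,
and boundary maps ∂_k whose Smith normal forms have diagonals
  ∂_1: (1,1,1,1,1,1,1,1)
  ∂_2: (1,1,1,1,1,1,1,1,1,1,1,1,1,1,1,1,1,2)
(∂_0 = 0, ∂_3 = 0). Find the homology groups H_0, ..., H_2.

H_0 = Z,  H_1 = Z × Z/2,  H_2 = 0.

H_0: b_0 = 9 − 0 − 8 = 1; torsion from ∂_1 factors > 1: none. So H_0 = Z.
H_1: b_1 = 27 − 8 − 18 = 1; torsion from ∂_2 factors > 1: [2]. So H_1 = Z × Z/2.
H_2: b_2 = 18 − 18 − 0 = 0; torsion from ∂_3 factors > 1: none. So H_2 = 0.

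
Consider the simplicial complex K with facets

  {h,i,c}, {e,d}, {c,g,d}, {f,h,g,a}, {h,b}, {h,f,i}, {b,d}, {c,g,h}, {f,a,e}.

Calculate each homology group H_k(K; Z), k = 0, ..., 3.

H_0 = Z,  H_1 = Z^2,  H_2 = 0,  H_3 = 0.

Fix the vertex order a < b < c < d < e < f < g < h < i and write every simplex with vertices in increasing order. Then dim K = 3 and the simplices of K are:

  0-simplices (9): a, b, c, d, e, f, g, h, i
  1-simplices (18): ae, af, ag, ah, bd, bh, cd, cg, ch, ci, de, dg, ef, fg, fh, fi, gh, hi
  2-simplices (9): aef, afg, afh, agh, cdg, cgh, chi, fgh, fhi
  3-simplices (1): afgh

Hence C_0 ≅ Z^9, C_1 ≅ Z^18, C_2 ≅ Z^9, C_3 ≅ Z^1.

∂_1: C_1 → C_0 maps an edge to its endpoints' difference, ∂[p,q] = q − p.
This gives a 9×18 integer matrix of rank 8; reducing to Smith normal form yields diagonal entries (1,1,1,1,1,1,1,1).

Boundary ∂_2: C_2 → C_1 maps a triangle to the signed sum of its edges. For instance
  ∂aef = ef − af + ae,
  ∂cdg = dg − cg + cd.
This gives a 18×9 integer matrix of rank 8; reducing to Smith normal form yields diagonal entries (1,1,1,1,1,1,1,1).

Boundary ∂_3: C_3 → C_2 sends each 3-simplex σ to the alternating sum Σ_i (−1)^i (σ with its i-th vertex removed). For instance
  ∂afgh = fgh − agh + afh − afg.
The resulting 9×1 matrix has rank 1, and its Smith normal form has invariant factors (1).

Computing H_k = (kernel of ∂_k) / (image of ∂_{k+1}):

  H_0: rank C_0 − rank ∂_1 = 9 − 8 = 1, and the invariant factors of ∂_1 are all 1, so H_0 ≅ Z.
  H_1: rank ker ∂_1 − rank ∂_2 = (18 − 8) − 8 = 2, and the invariant factors of ∂_2 are all 1, so H_1 ≅ Z^2.
  H_2: rank ker ∂_2 − rank ∂_3 = (9 − 8) − 1 = 0, and the invariant factors of ∂_3 are all 1, so H_2 ≅ 0.
  H_3: rank ker ∂_3 − rank ∂_4 = (1 − 1) − 0 = 0, and there is no ∂_4, so H_3 ≅ 0.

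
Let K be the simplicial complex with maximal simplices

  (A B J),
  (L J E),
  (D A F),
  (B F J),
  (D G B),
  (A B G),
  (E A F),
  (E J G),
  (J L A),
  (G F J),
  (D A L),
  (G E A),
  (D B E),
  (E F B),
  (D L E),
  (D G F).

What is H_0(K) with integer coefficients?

K has 8 vertices, 24 edges, 16 triangles.
rank ∂_0 = 0, rank ∂_1 = 7 ⇒ b_0 = 8 − 0 − 7 = 1; all invariant factors of ∂_1 are 1 so no torsion. So H_0 ≅ Z.

H_0 ≅ Z.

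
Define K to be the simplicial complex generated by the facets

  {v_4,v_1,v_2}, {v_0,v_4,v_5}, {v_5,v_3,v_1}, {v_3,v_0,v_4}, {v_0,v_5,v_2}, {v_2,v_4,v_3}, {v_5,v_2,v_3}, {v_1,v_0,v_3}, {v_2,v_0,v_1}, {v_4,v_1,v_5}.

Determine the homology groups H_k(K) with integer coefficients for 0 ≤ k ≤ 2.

K has 6 vertices, 15 edges, 10 triangles.
rank ∂_0 = 0, rank ∂_1 = 5 ⇒ b_0 = 6 − 0 − 5 = 1; all invariant factors of ∂_1 are 1 so no torsion. So H_0 = Z.
rank ∂_1 = 5, rank ∂_2 = 10 ⇒ b_1 = 15 − 5 − 10 = 0; ∂_2 has invariant factor(s) [2] giving torsion. So H_1 = Z/2Z.
rank ∂_2 = 10, rank ∂_3 = 0 ⇒ b_2 = 10 − 10 − 0 = 0. So H_2 = 0.

H_0 ≅ Z,  H_1 ≅ Z/2Z,  H_2 = 0.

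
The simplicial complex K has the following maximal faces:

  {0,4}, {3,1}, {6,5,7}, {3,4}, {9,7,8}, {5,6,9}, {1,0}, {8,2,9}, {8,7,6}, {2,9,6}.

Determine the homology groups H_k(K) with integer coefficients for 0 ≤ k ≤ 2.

Order the vertices as 0 < 1 < 2 < 3 < 4 < 5 < 6 < 7 < 8 < 9. Listing each simplex with vertices in this order, K has dimension 2 with simplices:

  0-simplices (10): [0], [1], [2], [3], [4], [5], [6], [7], [8], [9]
  1-simplices (16): [0,1], [0,4], [1,3], [2,6], [2,8], [2,9], [3,4], [5,6], [5,7], [5,9], [6,7], [6,8], [6,9], [7,8], [7,9], [8,9]
  2-simplices (6): [2,6,9], [2,8,9], [5,6,7], [5,6,9], [6,7,8], [7,8,9]

Hence C_0 ≅ Z^10, C_1 ≅ Z^16, C_2 ≅ Z^6.

The boundary map ∂_1: C_1 → C_0 is given by ∂[p,q] = [q] − [p].
This gives a 10×16 integer matrix of rank 8; reducing to Smith normal form yields diagonal entries (1,1,1,1,1,1,1,1).

The boundary map ∂_2: C_2 → C_1 acts by ∂[p,q,r] = [q,r] − [p,r] + [p,q]. For instance
  ∂[2,8,9] = [8,9] − [2,9] + [2,8],
  ∂[6,7,8] = [7,8] − [6,8] + [6,7].
As a 16×6 matrix over Z this has rank 6, with invariant factors (1,1,1,1,1,1).

Reading off H_k = ker ∂_k / im ∂_{k+1}:

  H_0: rank C_0 − rank ∂_1 = 10 − 8 = 2, and the invariant factors of ∂_1 are all 1, so H_0 = Z^2.
  H_1: rank ker ∂_1 − rank ∂_2 = (16 − 8) − 6 = 2, and the invariant factors of ∂_2 are all 1, so H_1 = Z^2.
  H_2: rank ker ∂_2 − rank ∂_3 = (6 − 6) − 0 = 0, and there is no ∂_3, so H_2 = 0.

As a check, the Euler characteristic is 10 − 16 + 6 = 0, which agrees with 2 − 2 + 0 = 0.
(K is a triangulation of the disjoint union of the cylinder S^1 x I and the circle S^1.)

H_0 ≅ Z^2,  H_1 ≅ Z^2,  H_2 = 0.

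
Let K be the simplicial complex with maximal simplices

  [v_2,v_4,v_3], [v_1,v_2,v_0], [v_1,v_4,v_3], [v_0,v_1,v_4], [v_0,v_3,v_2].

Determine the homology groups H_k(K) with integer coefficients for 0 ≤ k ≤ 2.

Order the vertices as v_0 < v_1 < v_2 < v_3 < v_4. Listing each simplex with vertices in this order, K has dimension 2 with simplices:

  0-simplices (5): [v_0], [v_1], [v_2], [v_3], [v_4]
  1-simplices (10): [v_0,v_1], [v_0,v_2], [v_0,v_3], [v_0,v_4], [v_1,v_2], [v_1,v_3], [v_1,v_4], [v_2,v_3], [v_2,v_4], [v_3,v_4]
  2-simplices (5): [v_0,v_1,v_2], [v_0,v_1,v_4], [v_0,v_2,v_3], [v_1,v_3,v_4], [v_2,v_3,v_4]

giving chain groups C_0 ≅ Z^5, C_1 ≅ Z^10, C_2 ≅ Z^5.

The boundary map ∂_1: C_1 → C_0 maps an edge to its endpoints' difference, ∂[p,q] = q − p. For instance
  ∂[v_1,v_3] = [v_3] − [v_1].
The 5×10 boundary matrix has rank 4 and Smith normal form diag(1,1,1,1).

Boundary ∂_2: C_2 → C_1 maps a triangle to the signed sum of its edges. For instance
  ∂[v_0,v_2,v_3] = [v_2,v_3] − [v_0,v_3] + [v_0,v_2],
  ∂[v_0,v_1,v_4] = [v_1,v_4] − [v_0,v_4] + [v_0,v_1].
The resulting 10×5 matrix has rank 5, and its Smith normal form has invariant factors (1,1,1,1,1).

Now H_k = ker ∂_k / im ∂_{k+1}, so:

  H_0: rank C_0 − rank ∂_1 = 5 − 4 = 1, and the invariant factors of ∂_1 are all 1, so H_0 = Z.
  H_1: rank ker ∂_1 − rank ∂_2 = (10 − 4) − 5 = 1, and the invariant factors of ∂_2 are all 1, so H_1 = Z.
  H_2: rank ker ∂_2 − rank ∂_3 = (5 − 5) − 0 = 0, and there is no ∂_3, so H_2 = 0.

H_0 = Z,  H_1 = Z,  H_2 = 0.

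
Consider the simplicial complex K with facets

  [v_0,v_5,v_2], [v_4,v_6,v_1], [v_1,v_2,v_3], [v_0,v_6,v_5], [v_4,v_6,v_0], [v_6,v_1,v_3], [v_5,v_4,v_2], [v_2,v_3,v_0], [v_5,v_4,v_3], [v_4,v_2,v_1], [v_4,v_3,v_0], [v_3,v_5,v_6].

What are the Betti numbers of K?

b_0 = 1, b_1 = 0, b_2 = 0.

Fix the vertex order v_0 < v_1 < v_2 < v_3 < v_4 < v_5 < v_6 and write every simplex with vertices in increasing order. Then dim K = 2 and the simplices of K are:

  0-simplices (7): [v_0], [v_1], [v_2], [v_3], [v_4], [v_5], [v_6]
  1-simplices (18): (18 of them)
  2-simplices (12): (12 of them)

Hence C_0 ≅ Z^7, C_1 ≅ Z^18, C_2 ≅ Z^12.

∂_1: C_1 → C_0 sends each edge [p,q] (with p < q) to q − p. For instance
  ∂[v_1,v_3] = [v_3] − [v_1].
As a 7×18 matrix over Z this has rank 6, with invariant factors (1,1,1,1,1,1).

The boundary map ∂_2: C_2 → C_1 acts by ∂[p,q,r] = [q,r] − [p,r] + [p,q]. For instance
  ∂[v_1,v_4,v_6] = [v_4,v_6] − [v_1,v_6] + [v_1,v_4],
  ∂[v_2,v_4,v_5] = [v_4,v_5] − [v_2,v_5] + [v_2,v_4].
As a 18×12 matrix over Z this has rank 12, with invariant factors (1,1,1,1,1,1,1,1,1,1,1,2).

From H_k ≅ ker(∂_k) / im(∂_{k+1}) we obtain:

  H_0: rank C_0 − rank ∂_1 = 7 − 6 = 1, and the invariant factors of ∂_1 are all 1, so H_0 ≅ Z.
  H_1: rank ker ∂_1 − rank ∂_2 = (18 − 6) − 12 = 0, and ∂_2 has invariant factor 2 > 1, so H_1 ≅ Z/2.
  H_2: rank ker ∂_2 − rank ∂_3 = (12 − 12) − 0 = 0, and there is no ∂_3, so H_2 ≅ 0.

Hence the Betti numbers are b_0 = 1, b_1 = 0, b_2 = 0.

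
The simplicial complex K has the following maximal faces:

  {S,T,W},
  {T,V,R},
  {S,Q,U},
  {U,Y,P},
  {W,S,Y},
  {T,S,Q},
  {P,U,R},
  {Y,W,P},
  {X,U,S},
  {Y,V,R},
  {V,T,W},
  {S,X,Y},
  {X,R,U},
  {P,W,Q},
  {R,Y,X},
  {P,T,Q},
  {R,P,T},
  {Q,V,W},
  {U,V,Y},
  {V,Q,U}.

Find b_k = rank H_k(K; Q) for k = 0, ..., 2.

b_0 = 1, b_1 = 1, b_2 = 0.

Fix the vertex order P < Q < R < S < T < U < V < W < X < Y and write every simplex with vertices in increasing order. Then dim K = 2 and the simplices of K are:

  0-simplices (10): P, Q, R, S, T, U, V, W, X, Y
  1-simplices (30): PQ, PR, PT, PU, PW, PY, QS, QT, QU, QV, QW, RT, RU, RV, RX, RY, ST, SU, SW, SX, SY, TV, TW, UV, UX, UY, VW, VY, WY, XY
  2-simplices (20): PQT, PQW, PRT, PRU, PUY, PWY, QST, QSU, QUV, QVW, RTV, RUX, RVY, RXY, STW, SUX, SWY, SXY, TVW, UVY

giving chain groups C_0 ≅ Z^10, C_1 ≅ Z^30, C_2 ≅ Z^20.

∂_1: C_1 → C_0 sends each edge [p,q] (with p < q) to q − p.
As a 10×30 matrix over Z this has rank 9, with invariant factors (1,1,1,1,1,1,1,1,1).

Boundary ∂_2: C_2 → C_1 maps a triangle to the signed sum of its edges. For instance
  ∂RXY = XY − RY + RX,
  ∂QSU = SU − QU + QS.
The resulting 30×20 matrix has rank 20, and its Smith normal form has invariant factors (1,1,1,1,1,1,1,1,1,1,1,1,1,1,1,1,1,1,1,2).

From H_k ≅ ker(∂_k) / im(∂_{k+1}) we obtain:

  H_0: rank C_0 − rank ∂_1 = 10 − 9 = 1, and the invariant factors of ∂_1 are all 1, so H_0 = Z.
  H_1: rank ker ∂_1 − rank ∂_2 = (30 − 9) − 20 = 1, and ∂_2 has invariant factor 2 > 1, so H_1 = Z ⊕ Z/2.
  H_2: rank ker ∂_2 − rank ∂_3 = (20 − 20) − 0 = 0, and there is no ∂_3, so H_2 = 0.

As a check, the Euler characteristic is 10 − 30 + 20 = 0, which agrees with 1 − 1 + 0 = 0.

Hence the Betti numbers are b_0 = 1, b_1 = 1, b_2 = 0.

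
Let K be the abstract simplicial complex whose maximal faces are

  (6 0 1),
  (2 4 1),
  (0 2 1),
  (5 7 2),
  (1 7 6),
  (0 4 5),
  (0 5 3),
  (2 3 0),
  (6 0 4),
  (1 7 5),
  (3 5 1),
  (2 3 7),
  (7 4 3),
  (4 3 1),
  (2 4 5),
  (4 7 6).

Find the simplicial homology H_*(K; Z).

We work with the vertex ordering 0 < 1 < 2 < 3 < 4 < 5 < 6 < 7. The simplices of K, each written with vertices in increasing order, are:

  0-simplices (8): [0], [1], [2], [3], [4], [5], [6], [7]
  1-simplices (24): (24 of them)
  2-simplices (16): [0,1,2], [0,1,6], [0,2,3], [0,3,5], [0,4,5], [0,4,6], [1,2,4], [1,3,4], [1,3,5], [1,5,7], [1,6,7], [2,3,7], [2,4,5], [2,5,7], [3,4,7], [4,6,7]

so the chain groups are C_0 ≅ Z^8, C_1 ≅ Z^24, C_2 ≅ Z^16.

The boundary map ∂_1: C_1 → C_0 maps an edge to its endpoints' difference, ∂[p,q] = q − p. For instance
  ∂[6,7] = [7] − [6].
The resulting 8×24 matrix has rank 7, and its Smith normal form has invariant factors (1,1,1,1,1,1,1).

Boundary ∂_2: C_2 → C_1 sends each 2-simplex [p,q,r] to [q,r] − [p,r] + [p,q]. For instance
  ∂[1,2,4] = [2,4] − [1,4] + [1,2],
  ∂[4,6,7] = [6,7] − [4,7] + [4,6].
The 24×16 boundary matrix has rank 15 and Smith normal form diag(1,1,1,1,1,1,1,1,1,1,1,1,1,1,1).

Now H_k = ker ∂_k / im ∂_{k+1}, so:

  H_0: rank C_0 − rank ∂_1 = 8 − 7 = 1, and the invariant factors of ∂_1 are all 1, so H_0 = Z.
  H_1: rank ker ∂_1 − rank ∂_2 = (24 − 7) − 15 = 2, and the invariant factors of ∂_2 are all 1, so H_1 = Z^2.
  H_2: rank ker ∂_2 − rank ∂_3 = (16 − 15) − 0 = 1, and there is no ∂_3, so H_2 = Z.

H_0 = Z,  H_1 = Z^2,  H_2 = Z.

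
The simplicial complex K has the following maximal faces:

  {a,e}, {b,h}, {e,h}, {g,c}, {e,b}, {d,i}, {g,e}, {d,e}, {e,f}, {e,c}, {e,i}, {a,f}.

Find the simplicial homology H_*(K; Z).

Fix the vertex order a < b < c < d < e < f < g < h < i and write every simplex with vertices in increasing order. Then dim K = 1 and the simplices of K are:

  0-simplices (9): a, b, c, d, e, f, g, h, i
  1-simplices (12): ae, af, be, bh, ce, cg, de, di, ef, eg, eh, ei

so the chain groups are C_0 ≅ Z^9, C_1 ≅ Z^12.

∂_1: C_1 → C_0 is given by ∂[p,q] = [q] − [p]. For instance
  ∂eh = h − e.
The resulting 9×12 matrix has rank 8, and its Smith normal form has invariant factors (1,1,1,1,1,1,1,1).

Reading off H_k = ker ∂_k / im ∂_{k+1}:

  H_0: rank C_0 − rank ∂_1 = 9 − 8 = 1, and the invariant factors of ∂_1 are all 1, so H_0 ≅ Z.
  H_1: rank ker ∂_1 − rank ∂_2 = (12 − 8) − 0 = 4, and there is no ∂_2, so H_1 ≅ Z^4.

As a check, the Euler characteristic is 9 − 12 = -3, which agrees with 1 − 4 = -3.

H_0 = Z,  H_1 = Z^4.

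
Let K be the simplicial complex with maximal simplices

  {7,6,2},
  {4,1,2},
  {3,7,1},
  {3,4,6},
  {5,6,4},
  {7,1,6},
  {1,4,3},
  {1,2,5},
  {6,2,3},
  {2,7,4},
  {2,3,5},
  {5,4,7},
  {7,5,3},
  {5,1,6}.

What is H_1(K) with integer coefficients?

Fix the vertex order 1 < 2 < 3 < 4 < 5 < 6 < 7 and write every simplex with vertices in increasing order. Then dim K = 2 and the simplices of K are:

  0-simplices (7): [1], [2], [3], [4], [5], [6], [7]
  1-simplices (21): [1,2], [1,3], [1,4], [1,5], [1,6], [1,7], [2,3], [2,4], [2,5], [2,6], [2,7], [3,4], [3,5], [3,6], [3,7], [4,5], [4,6], [4,7], [5,6], [5,7], [6,7]
  2-simplices (14): [1,2,4], [1,2,5], [1,3,4], [1,3,7], [1,5,6], [1,6,7], [2,3,5], [2,3,6], [2,4,7], [2,6,7], [3,4,6], [3,5,7], [4,5,6], [4,5,7]

giving chain groups C_0 ≅ Z^7, C_1 ≅ Z^21, C_2 ≅ Z^14.

∂_1: C_1 → C_0 sends each edge [p,q] (with p < q) to q − p. For instance
  ∂[1,3] = [3] − [1].
This gives a 7×21 integer matrix of rank 6; reducing to Smith normal form yields diagonal entries (1,1,1,1,1,1).

The boundary map ∂_2: C_2 → C_1 sends each 2-simplex [p,q,r] to [q,r] − [p,r] + [p,q]. For instance
  ∂[1,3,4] = [3,4] − [1,4] + [1,3],
  ∂[1,2,4] = [2,4] − [1,4] + [1,2].
This gives a 21×14 integer matrix of rank 13; reducing to Smith normal form yields diagonal entries (1,1,1,1,1,1,1,1,1,1,1,1,1).

Computing H_k = (kernel of ∂_k) / (image of ∂_{k+1}):

  H_1: rank ker ∂_1 − rank ∂_2 = (21 − 6) − 13 = 2, and the invariant factors of ∂_2 are all 1, so H_1 ≅ Z^2.

H_1 = Z^2.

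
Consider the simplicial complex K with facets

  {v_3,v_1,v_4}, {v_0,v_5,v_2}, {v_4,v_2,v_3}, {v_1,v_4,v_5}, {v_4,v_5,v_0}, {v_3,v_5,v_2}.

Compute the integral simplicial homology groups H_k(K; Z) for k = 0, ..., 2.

Fix the vertex order v_0 < v_1 < v_2 < v_3 < v_4 < v_5 and write every simplex with vertices in increasing order. Then dim K = 2 and the simplices of K are:

  0-simplices (6): [v_0], [v_1], [v_2], [v_3], [v_4], [v_5]
  1-simplices (12): [v_0,v_2], [v_0,v_4], [v_0,v_5], [v_1,v_3], [v_1,v_4], [v_1,v_5], [v_2,v_3], [v_2,v_4], [v_2,v_5], [v_3,v_4], [v_3,v_5], [v_4,v_5]
  2-simplices (6): [v_0,v_2,v_5], [v_0,v_4,v_5], [v_1,v_3,v_4], [v_1,v_4,v_5], [v_2,v_3,v_4], [v_2,v_3,v_5]

Hence C_0 ≅ Z^6, C_1 ≅ Z^12, C_2 ≅ Z^6.

Boundary ∂_1: C_1 → C_0 sends each edge [p,q] (with p < q) to q − p. For instance
  ∂[v_2,v_4] = [v_4] − [v_2].
This gives a 6×12 integer matrix of rank 5; reducing to Smith normal form yields diagonal entries (1,1,1,1,1).

∂_2: C_2 → C_1 maps a triangle to the signed sum of its edges. For instance
  ∂[v_2,v_3,v_4] = [v_3,v_4] − [v_2,v_4] + [v_2,v_3],
  ∂[v_1,v_4,v_5] = [v_4,v_5] − [v_1,v_5] + [v_1,v_4].
The resulting 12×6 matrix has rank 6, and its Smith normal form has invariant factors (1,1,1,1,1,1).

From H_k ≅ ker(∂_k) / im(∂_{k+1}) we obtain:

  H_0: rank C_0 − rank ∂_1 = 6 − 5 = 1, and the invariant factors of ∂_1 are all 1, so H_0 = Z.
  H_1: rank ker ∂_1 − rank ∂_2 = (12 − 5) − 6 = 1, and the invariant factors of ∂_2 are all 1, so H_1 = Z.
  H_2: rank ker ∂_2 − rank ∂_3 = (6 − 6) − 0 = 0, and there is no ∂_3, so H_2 = 0.

H_0 ≅ Z,  H_1 ≅ Z,  H_2 = 0.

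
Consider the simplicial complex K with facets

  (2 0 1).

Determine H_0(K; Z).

H_0 ≅ Z.

K has 3 vertices, 3 edges, 1 triangle.
rank ∂_0 = 0, rank ∂_1 = 2 ⇒ b_0 = 3 − 0 − 2 = 1; all invariant factors of ∂_1 are 1 so no torsion. So H_0 ≅ Z.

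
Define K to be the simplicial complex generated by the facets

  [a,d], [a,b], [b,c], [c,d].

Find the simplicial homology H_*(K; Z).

Order the vertices as a < b < c < d. Listing each simplex with vertices in this order, K has dimension 1 with simplices:

  0-simplices (4): a, b, c, d
  1-simplices (4): ab, ad, bc, cd

Hence C_0 ≅ Z^4, C_1 ≅ Z^4.

∂_1: C_1 → C_0 maps an edge to its endpoints' difference, ∂[p,q] = q − p. For instance
  ∂ad = d − a.
As a 4×4 matrix over Z this has rank 3, with invariant factors (1,1,1).

Reading off H_k = ker ∂_k / im ∂_{k+1}:

  H_0: rank C_0 − rank ∂_1 = 4 − 3 = 1, and the invariant factors of ∂_1 are all 1, so H_0 = Z.
  H_1: rank ker ∂_1 − rank ∂_2 = (4 − 3) − 0 = 1, and there is no ∂_2, so H_1 = Z.

As a check, the Euler characteristic is 4 − 4 = 0, which agrees with 1 − 1 = 0.

H_0 ≅ Z,  H_1 ≅ Z.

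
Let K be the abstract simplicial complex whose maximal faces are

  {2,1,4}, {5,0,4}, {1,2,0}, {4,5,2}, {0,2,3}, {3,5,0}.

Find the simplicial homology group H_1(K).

Take the total order 0 < 1 < 2 < 3 < 4 < 5 on the vertex set. Then K (dimension 2) consists of the simplices:

  0-simplices (6): [0], [1], [2], [3], [4], [5]
  1-simplices (12): [0,1], [0,2], [0,3], [0,4], [0,5], [1,2], [1,4], [2,3], [2,4], [2,5], [3,5], [4,5]
  2-simplices (6): [0,1,2], [0,2,3], [0,3,5], [0,4,5], [1,2,4], [2,4,5]

giving chain groups C_0 ≅ Z^6, C_1 ≅ Z^12, C_2 ≅ Z^6.

∂_1: C_1 → C_0 sends each edge [p,q] (with p < q) to q − p.
As a 6×12 matrix over Z this has rank 5, with invariant factors (1,1,1,1,1).

The boundary map ∂_2: C_2 → C_1 sends each 2-simplex [p,q,r] to [q,r] − [p,r] + [p,q]. For instance
  ∂[0,4,5] = [4,5] − [0,5] + [0,4],
  ∂[0,2,3] = [2,3] − [0,3] + [0,2].
This gives a 12×6 integer matrix of rank 6; reducing to Smith normal form yields diagonal entries (1,1,1,1,1,1).

Reading off H_k = ker ∂_k / im ∂_{k+1}:

  H_1: rank ker ∂_1 − rank ∂_2 = (12 − 5) − 6 = 1, and the invariant factors of ∂_2 are all 1, so H_1 ≅ Z.

H_1 = Z.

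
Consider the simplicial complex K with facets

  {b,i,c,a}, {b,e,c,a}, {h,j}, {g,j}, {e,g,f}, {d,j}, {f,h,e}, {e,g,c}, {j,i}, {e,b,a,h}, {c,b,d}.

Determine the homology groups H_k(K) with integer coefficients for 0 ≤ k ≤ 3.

H_0 = Z,  H_1 = Z^3,  H_2 = 0,  H_3 = 0.

We work with the vertex ordering a < b < c < d < e < f < g < h < i < j. The simplices of K, each written with vertices in increasing order, are:

  0-simplices (10): a, b, c, d, e, f, g, h, i, j
  1-simplices (23): ab, ac, ae, ah, ai, bc, bd, be, bh, bi, cd, ce, cg, ci, dj, ef, eg, eh, fg, fh, gj, hj, ij
  2-simplices (14): abc, abe, abh, abi, ace, aci, aeh, bcd, bce, bci, beh, ceg, efg, efh
  3-simplices (3): abce, abci, abeh

so the chain groups are C_0 ≅ Z^10, C_1 ≅ Z^23, C_2 ≅ Z^14, C_3 ≅ Z^3.

∂_1: C_1 → C_0 is given by ∂[p,q] = [q] − [p]. For instance
  ∂ac = c − a.
This gives a 10×23 integer matrix of rank 9; reducing to Smith normal form yields diagonal entries (1,1,1,1,1,1,1,1,1).

Boundary ∂_2: C_2 → C_1 sends each 2-simplex [p,q,r] to [q,r] − [p,r] + [p,q]. For instance
  ∂bci = ci − bi + bc,
  ∂abe = be − ae + ab.
As a 23×14 matrix over Z this has rank 11, with invariant factors (1,1,1,1,1,1,1,1,1,1,1).

Boundary ∂_3: C_3 → C_2 sends each 3-simplex σ to the alternating sum Σ_i (−1)^i (σ with its i-th vertex removed). For instance
  ∂abeh = beh − aeh + abh − abe,
  ∂abci = bci − aci + abi − abc.
This gives a 14×3 integer matrix of rank 3; reducing to Smith normal form yields diagonal entries (1,1,1).

Computing H_k = (kernel of ∂_k) / (image of ∂_{k+1}):

  H_0: rank C_0 − rank ∂_1 = 10 − 9 = 1, and the invariant factors of ∂_1 are all 1, so H_0 ≅ Z.
  H_1: rank ker ∂_1 − rank ∂_2 = (23 − 9) − 11 = 3, and the invariant factors of ∂_2 are all 1, so H_1 ≅ Z^3.
  H_2: rank ker ∂_2 − rank ∂_3 = (14 − 11) − 3 = 0, and the invariant factors of ∂_3 are all 1, so H_2 ≅ 0.
  H_3: rank ker ∂_3 − rank ∂_4 = (3 − 3) − 0 = 0, and there is no ∂_4, so H_3 ≅ 0.

As a check, the Euler characteristic is 10 − 23 + 14 − 3 = -2, which agrees with 1 − 3 + 0 − 0 = -2.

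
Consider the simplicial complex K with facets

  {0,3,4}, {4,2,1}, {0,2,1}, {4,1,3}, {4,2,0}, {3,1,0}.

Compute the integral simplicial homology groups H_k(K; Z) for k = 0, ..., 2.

H_0 = Z,  H_1 = 0,  H_2 = Z.

Take the total order 0 < 1 < 2 < 3 < 4 on the vertex set. Then K (dimension 2) consists of the simplices:

  0-simplices (5): [0], [1], [2], [3], [4]
  1-simplices (9): [0,1], [0,2], [0,3], [0,4], [1,2], [1,3], [1,4], [2,4], [3,4]
  2-simplices (6): [0,1,2], [0,1,3], [0,2,4], [0,3,4], [1,2,4], [1,3,4]

Hence C_0 ≅ Z^5, C_1 ≅ Z^9, C_2 ≅ Z^6.

Boundary ∂_1: C_1 → C_0 is given by ∂[p,q] = [q] − [p].
As a 5×9 matrix over Z this has rank 4, with invariant factors (1,1,1,1).

Boundary ∂_2: C_2 → C_1 acts by ∂[p,q,r] = [q,r] − [p,r] + [p,q]. For instance
  ∂[0,1,3] = [1,3] − [0,3] + [0,1],
  ∂[1,2,4] = [2,4] − [1,4] + [1,2].
This gives a 9×6 integer matrix of rank 5; reducing to Smith normal form yields diagonal entries (1,1,1,1,1).

Now H_k = ker ∂_k / im ∂_{k+1}, so:

  H_0: rank C_0 − rank ∂_1 = 5 − 4 = 1, and the invariant factors of ∂_1 are all 1, so H_0 = Z.
  H_1: rank ker ∂_1 − rank ∂_2 = (9 − 4) − 5 = 0, and the invariant factors of ∂_2 are all 1, so H_1 = 0.
  H_2: rank ker ∂_2 − rank ∂_3 = (6 − 5) − 0 = 1, and there is no ∂_3, so H_2 = Z.

As a check, the Euler characteristic is 5 − 9 + 6 = 2, which agrees with 1 − 0 + 1 = 2.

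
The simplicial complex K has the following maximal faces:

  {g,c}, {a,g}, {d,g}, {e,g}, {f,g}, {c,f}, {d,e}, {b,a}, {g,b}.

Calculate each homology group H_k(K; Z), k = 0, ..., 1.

H_0 = Z,  H_1 = Z^3.

Take the total order a < b < c < d < e < f < g on the vertex set. Then K (dimension 1) consists of the simplices:

  0-simplices (7): a, b, c, d, e, f, g
  1-simplices (9): ab, ag, bg, cf, cg, de, dg, eg, fg

Hence C_0 ≅ Z^7, C_1 ≅ Z^9.

Boundary ∂_1: C_1 → C_0 is given by ∂[p,q] = [q] − [p]. For instance
  ∂dg = g − d.
The resulting 7×9 matrix has rank 6, and its Smith normal form has invariant factors (1,1,1,1,1,1).

Now H_k = ker ∂_k / im ∂_{k+1}, so:

  H_0: rank C_0 − rank ∂_1 = 7 − 6 = 1, and the invariant factors of ∂_1 are all 1, so H_0 = Z.
  H_1: rank ker ∂_1 − rank ∂_2 = (9 − 6) − 0 = 3, and there is no ∂_2, so H_1 = Z^3.

(K is a triangulation of a wedge of 3 circles.)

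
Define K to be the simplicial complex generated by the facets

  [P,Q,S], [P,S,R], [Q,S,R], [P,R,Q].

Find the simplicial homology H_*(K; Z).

H_0 ≅ Z,  H_1 = 0,  H_2 ≅ Z.

Fix the vertex order P < Q < R < S and write every simplex with vertices in increasing order. Then dim K = 2 and the simplices of K are:

  0-simplices (4): P, Q, R, S
  1-simplices (6): PQ, PR, PS, QR, QS, RS
  2-simplices (4): PQR, PQS, PRS, QRS

so the chain groups are C_0 ≅ Z^4, C_1 ≅ Z^6, C_2 ≅ Z^4.

Boundary ∂_1: C_1 → C_0 is given by ∂[p,q] = [q] − [p].
The 4×6 boundary matrix has rank 3 and Smith normal form diag(1,1,1).

∂_2: C_2 → C_1 maps a triangle to the signed sum of its edges. For instance
  ∂PQR = QR − PR + PQ,
  ∂PRS = RS − PS + PR.
The resulting 6×4 matrix has rank 3, and its Smith normal form has invariant factors (1,1,1).

From H_k ≅ ker(∂_k) / im(∂_{k+1}) we obtain:

  H_0: rank C_0 − rank ∂_1 = 4 − 3 = 1, and the invariant factors of ∂_1 are all 1, so H_0 ≅ Z.
  H_1: rank ker ∂_1 − rank ∂_2 = (6 − 3) − 3 = 0, and the invariant factors of ∂_2 are all 1, so H_1 ≅ 0.
  H_2: rank ker ∂_2 − rank ∂_3 = (4 − 3) − 0 = 1, and there is no ∂_3, so H_2 ≅ Z.

As a check, the Euler characteristic is 4 − 6 + 4 = 2, which agrees with 1 − 0 + 1 = 2.
(K is a triangulation of the 2-sphere S^2.)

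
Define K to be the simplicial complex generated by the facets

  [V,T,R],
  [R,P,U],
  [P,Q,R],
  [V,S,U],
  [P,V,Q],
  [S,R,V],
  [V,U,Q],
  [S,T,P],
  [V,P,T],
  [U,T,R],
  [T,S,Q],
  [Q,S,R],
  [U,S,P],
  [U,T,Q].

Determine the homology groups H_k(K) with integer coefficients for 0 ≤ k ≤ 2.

Fix the vertex order P < Q < R < S < T < U < V and write every simplex with vertices in increasing order. Then dim K = 2 and the simplices of K are:

  0-simplices (7): P, Q, R, S, T, U, V
  1-simplices (21): PQ, PR, PS, PT, PU, PV, QR, QS, QT, QU, QV, RS, RT, RU, RV, ST, SU, SV, TU, TV, UV
  2-simplices (14): PQR, PQV, PRU, PST, PSU, PTV, QRS, QST, QTU, QUV, RSV, RTU, RTV, SUV

Hence C_0 ≅ Z^7, C_1 ≅ Z^21, C_2 ≅ Z^14.

∂_1: C_1 → C_0 sends each edge [p,q] (with p < q) to q − p. For instance
  ∂QU = U − Q.
The 7×21 boundary matrix has rank 6 and Smith normal form diag(1,1,1,1,1,1).

∂_2: C_2 → C_1 acts by ∂[p,q,r] = [q,r] − [p,r] + [p,q]. For instance
  ∂SUV = UV − SV + SU,
  ∂PQV = QV − PV + PQ.
This gives a 21×14 integer matrix of rank 13; reducing to Smith normal form yields diagonal entries (1,1,1,1,1,1,1,1,1,1,1,1,1).

From H_k ≅ ker(∂_k) / im(∂_{k+1}) we obtain:

  H_0: rank C_0 − rank ∂_1 = 7 − 6 = 1, and the invariant factors of ∂_1 are all 1, so H_0 = Z.
  H_1: rank ker ∂_1 − rank ∂_2 = (21 − 6) − 13 = 2, and the invariant factors of ∂_2 are all 1, so H_1 = Z^2.
  H_2: rank ker ∂_2 − rank ∂_3 = (14 − 13) − 0 = 1, and there is no ∂_3, so H_2 = Z.

(K is a triangulation of the torus T^2.)

H_0 = Z,  H_1 = Z^2,  H_2 = Z.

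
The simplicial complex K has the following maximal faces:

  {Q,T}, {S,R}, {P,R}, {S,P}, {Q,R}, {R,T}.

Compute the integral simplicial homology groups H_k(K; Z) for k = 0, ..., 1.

K has 5 vertices, 6 edges.
rank ∂_0 = 0, rank ∂_1 = 4 ⇒ b_0 = 5 − 0 − 4 = 1; all invariant factors of ∂_1 are 1 so no torsion. So H_0 ≅ Z.
rank ∂_1 = 4, rank ∂_2 = 0 ⇒ b_1 = 6 − 4 − 0 = 2. So H_1 ≅ Z^2.

H_0 ≅ Z,  H_1 ≅ Z^2.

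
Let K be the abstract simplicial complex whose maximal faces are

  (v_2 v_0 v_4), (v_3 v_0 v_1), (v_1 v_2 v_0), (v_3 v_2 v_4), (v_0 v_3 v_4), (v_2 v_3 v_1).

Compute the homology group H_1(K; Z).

Take the total order v_0 < v_1 < v_2 < v_3 < v_4 on the vertex set. Then K (dimension 2) consists of the simplices:

  0-simplices (5): [v_0], [v_1], [v_2], [v_3], [v_4]
  1-simplices (9): [v_0,v_1], [v_0,v_2], [v_0,v_3], [v_0,v_4], [v_1,v_2], [v_1,v_3], [v_2,v_3], [v_2,v_4], [v_3,v_4]
  2-simplices (6): [v_0,v_1,v_2], [v_0,v_1,v_3], [v_0,v_2,v_4], [v_0,v_3,v_4], [v_1,v_2,v_3], [v_2,v_3,v_4]

so the chain groups are C_0 ≅ Z^5, C_1 ≅ Z^9, C_2 ≅ Z^6.

∂_1: C_1 → C_0 maps an edge to its endpoints' difference, ∂[p,q] = q − p. For instance
  ∂[v_0,v_2] = [v_2] − [v_0].
The resulting 5×9 matrix has rank 4, and its Smith normal form has invariant factors (1,1,1,1).

Boundary ∂_2: C_2 → C_1 sends each 2-simplex [p,q,r] to [q,r] − [p,r] + [p,q]. For instance
  ∂[v_0,v_1,v_3] = [v_1,v_3] − [v_0,v_3] + [v_0,v_1],
  ∂[v_0,v_2,v_4] = [v_2,v_4] − [v_0,v_4] + [v_0,v_2].
The 9×6 boundary matrix has rank 5 and Smith normal form diag(1,1,1,1,1).

Reading off H_k = ker ∂_k / im ∂_{k+1}:

  H_1: rank ker ∂_1 − rank ∂_2 = (9 − 4) − 5 = 0, and the invariant factors of ∂_2 are all 1, so H_1 ≅ 0.

(K is a triangulation of the 2-sphere S^2.)

H_1 = 0.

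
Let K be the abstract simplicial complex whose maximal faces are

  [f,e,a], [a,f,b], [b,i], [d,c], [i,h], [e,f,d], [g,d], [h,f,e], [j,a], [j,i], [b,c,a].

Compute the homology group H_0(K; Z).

H_0 ≅ Z.

We work with the vertex ordering a < b < c < d < e < f < g < h < i < j. The simplices of K, each written with vertices in increasing order, are:

  0-simplices (10): a, b, c, d, e, f, g, h, i, j
  1-simplices (17): ab, ac, ae, af, aj, bc, bf, bi, cd, de, df, dg, ef, eh, fh, hi, ij
  2-simplices (5): abc, abf, aef, def, efh

Hence C_0 ≅ Z^10, C_1 ≅ Z^17, C_2 ≅ Z^5.

The boundary map ∂_1: C_1 → C_0 sends each edge [p,q] (with p < q) to q − p. For instance
  ∂eh = h − e.
As a 10×17 matrix over Z this has rank 9, with invariant factors (1,1,1,1,1,1,1,1,1).

The boundary map ∂_2: C_2 → C_1 maps a triangle to the signed sum of its edges. For instance
  ∂efh = fh − eh + ef,
  ∂abc = bc − ac + ab.
The resulting 17×5 matrix has rank 5, and its Smith normal form has invariant factors (1,1,1,1,1).

Now H_k = ker ∂_k / im ∂_{k+1}, so:

  H_0: rank C_0 − rank ∂_1 = 10 − 9 = 1, and the invariant factors of ∂_1 are all 1, so H_0 ≅ Z.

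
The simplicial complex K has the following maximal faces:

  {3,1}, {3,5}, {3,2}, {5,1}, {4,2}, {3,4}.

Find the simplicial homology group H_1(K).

H_1 ≅ Z^2.

We work with the vertex ordering 1 < 2 < 3 < 4 < 5. The simplices of K, each written with vertices in increasing order, are:

  0-simplices (5): [1], [2], [3], [4], [5]
  1-simplices (6): [1,3], [1,5], [2,3], [2,4], [3,4], [3,5]

giving chain groups C_0 ≅ Z^5, C_1 ≅ Z^6.

∂_1: C_1 → C_0 sends each edge [p,q] (with p < q) to q − p. For instance
  ∂[2,4] = [4] − [2].
As a 5×6 matrix over Z this has rank 4, with invariant factors (1,1,1,1).

Reading off H_k = ker ∂_k / im ∂_{k+1}:

  H_1: rank ker ∂_1 − rank ∂_2 = (6 − 4) − 0 = 2, and there is no ∂_2, so H_1 ≅ Z^2.

(K is a triangulation of a wedge of 2 circles.)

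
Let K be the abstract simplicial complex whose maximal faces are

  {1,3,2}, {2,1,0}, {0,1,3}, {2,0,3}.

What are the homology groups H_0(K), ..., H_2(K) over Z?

H_0 = Z,  H_1 = 0,  H_2 = Z.

Take the total order 0 < 1 < 2 < 3 on the vertex set. Then K (dimension 2) consists of the simplices:

  0-simplices (4): [0], [1], [2], [3]
  1-simplices (6): [0,1], [0,2], [0,3], [1,2], [1,3], [2,3]
  2-simplices (4): [0,1,2], [0,1,3], [0,2,3], [1,2,3]

so the chain groups are C_0 ≅ Z^4, C_1 ≅ Z^6, C_2 ≅ Z^4.

∂_1: C_1 → C_0 maps an edge to its endpoints' difference, ∂[p,q] = q − p. For instance
  ∂[0,2] = [2] − [0].
This gives a 4×6 integer matrix of rank 3; reducing to Smith normal form yields diagonal entries (1,1,1).

Boundary ∂_2: C_2 → C_1 maps a triangle to the signed sum of its edges. For instance
  ∂[0,1,2] = [1,2] − [0,2] + [0,1],
  ∂[1,2,3] = [2,3] − [1,3] + [1,2].
The resulting 6×4 matrix has rank 3, and its Smith normal form has invariant factors (1,1,1).

Now H_k = ker ∂_k / im ∂_{k+1}, so:

  H_0: rank C_0 − rank ∂_1 = 4 − 3 = 1, and the invariant factors of ∂_1 are all 1, so H_0 = Z.
  H_1: rank ker ∂_1 − rank ∂_2 = (6 − 3) − 3 = 0, and the invariant factors of ∂_2 are all 1, so H_1 = 0.
  H_2: rank ker ∂_2 − rank ∂_3 = (4 − 3) − 0 = 1, and there is no ∂_3, so H_2 = Z.

(K is a triangulation of the 2-sphere S^2.)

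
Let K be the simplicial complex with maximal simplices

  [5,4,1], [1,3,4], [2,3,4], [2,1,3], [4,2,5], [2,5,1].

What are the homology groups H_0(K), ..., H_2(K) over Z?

Order the vertices as 1 < 2 < 3 < 4 < 5. Listing each simplex with vertices in this order, K has dimension 2 with simplices:

  0-simplices (5): [1], [2], [3], [4], [5]
  1-simplices (9): [1,2], [1,3], [1,4], [1,5], [2,3], [2,4], [2,5], [3,4], [4,5]
  2-simplices (6): [1,2,3], [1,2,5], [1,3,4], [1,4,5], [2,3,4], [2,4,5]

so the chain groups are C_0 ≅ Z^5, C_1 ≅ Z^9, C_2 ≅ Z^6.

∂_1: C_1 → C_0 sends each edge [p,q] (with p < q) to q − p. For instance
  ∂[1,4] = [4] − [1].
This gives a 5×9 integer matrix of rank 4; reducing to Smith normal form yields diagonal entries (1,1,1,1).

The boundary map ∂_2: C_2 → C_1 sends each 2-simplex [p,q,r] to [q,r] − [p,r] + [p,q]. For instance
  ∂[2,4,5] = [4,5] − [2,5] + [2,4],
  ∂[1,2,5] = [2,5] − [1,5] + [1,2].
This gives a 9×6 integer matrix of rank 5; reducing to Smith normal form yields diagonal entries (1,1,1,1,1).

From H_k ≅ ker(∂_k) / im(∂_{k+1}) we obtain:

  H_0: rank C_0 − rank ∂_1 = 5 − 4 = 1, and the invariant factors of ∂_1 are all 1, so H_0 ≅ Z.
  H_1: rank ker ∂_1 − rank ∂_2 = (9 − 4) − 5 = 0, and the invariant factors of ∂_2 are all 1, so H_1 ≅ 0.
  H_2: rank ker ∂_2 − rank ∂_3 = (6 − 5) − 0 = 1, and there is no ∂_3, so H_2 ≅ Z.

(K is a triangulation of the 2-sphere S^2.)

H_0 = Z,  H_1 = 0,  H_2 = Z.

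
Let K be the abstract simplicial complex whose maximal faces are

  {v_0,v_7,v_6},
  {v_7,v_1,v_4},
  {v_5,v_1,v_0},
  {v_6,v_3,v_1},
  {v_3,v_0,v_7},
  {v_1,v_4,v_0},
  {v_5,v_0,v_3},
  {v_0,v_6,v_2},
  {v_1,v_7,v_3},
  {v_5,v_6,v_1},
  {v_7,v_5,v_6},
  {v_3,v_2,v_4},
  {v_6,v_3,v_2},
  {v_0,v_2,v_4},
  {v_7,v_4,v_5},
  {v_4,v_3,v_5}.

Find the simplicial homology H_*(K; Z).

Order the vertices as v_0 < v_1 < v_2 < v_3 < v_4 < v_5 < v_6 < v_7. Listing each simplex with vertices in this order, K has dimension 2 with simplices:

  0-simplices (8): [v_0], [v_1], [v_2], [v_3], [v_4], [v_5], [v_6], [v_7]
  1-simplices (24): (24 of them)
  2-simplices (16): (16 of them)

Hence C_0 ≅ Z^8, C_1 ≅ Z^24, C_2 ≅ Z^16.

∂_1: C_1 → C_0 is given by ∂[p,q] = [q] − [p]. For instance
  ∂[v_5,v_6] = [v_6] − [v_5].
The resulting 8×24 matrix has rank 7, and its Smith normal form has invariant factors (1,1,1,1,1,1,1).

The boundary map ∂_2: C_2 → C_1 maps a triangle to the signed sum of its edges. For instance
  ∂[v_1,v_4,v_7] = [v_4,v_7] − [v_1,v_7] + [v_1,v_4],
  ∂[v_0,v_6,v_7] = [v_6,v_7] − [v_0,v_7] + [v_0,v_6].
The 24×16 boundary matrix has rank 15 and Smith normal form diag(1,1,1,1,1,1,1,1,1,1,1,1,1,1,1).

From H_k ≅ ker(∂_k) / im(∂_{k+1}) we obtain:

  H_0: rank C_0 − rank ∂_1 = 8 − 7 = 1, and the invariant factors of ∂_1 are all 1, so H_0 ≅ Z.
  H_1: rank ker ∂_1 − rank ∂_2 = (24 − 7) − 15 = 2, and the invariant factors of ∂_2 are all 1, so H_1 ≅ Z^2.
  H_2: rank ker ∂_2 − rank ∂_3 = (16 − 15) − 0 = 1, and there is no ∂_3, so H_2 ≅ Z.

H_0 ≅ Z,  H_1 ≅ Z^2,  H_2 ≅ Z.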